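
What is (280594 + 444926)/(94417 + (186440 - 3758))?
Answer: 725520/277099 ≈ 2.6183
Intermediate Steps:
(280594 + 444926)/(94417 + (186440 - 3758)) = 725520/(94417 + 182682) = 725520/277099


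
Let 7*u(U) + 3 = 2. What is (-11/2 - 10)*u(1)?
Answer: 31/14 ≈ 2.2143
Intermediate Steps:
u(U) = -⅐ (u(U) = -3/7 + (⅐)*2 = -3/7 + 2/7 = -⅐)
(-11/2 - 10)*u(1) = (-11/2 - 10)*(-⅐) = -31/2*(-⅐) = 31/14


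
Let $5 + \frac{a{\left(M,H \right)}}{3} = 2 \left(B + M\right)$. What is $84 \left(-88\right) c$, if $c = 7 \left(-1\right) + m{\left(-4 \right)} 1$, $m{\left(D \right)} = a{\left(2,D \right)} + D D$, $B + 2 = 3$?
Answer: $-88704$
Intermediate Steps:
$B = 1$ ($B = -2 + 3 = 1$)
$a{\left(M,H \right)} = -9 + 6 M$ ($a{\left(M,H \right)} = -15 + 3 \cdot 2 \left(1 + M\right) = -15 + 3 \left(2 + 2 M\right) = -15 + \left(6 + 6 M\right) = -9 + 6 M$)
$m{\left(D \right)} = 3 + D^{2}$ ($m{\left(D \right)} = \left(-9 + 6 \cdot 2\right) + D D = \left(-9 + 12\right) + D^{2} = 3 + D^{2}$)
$c = 12$ ($c = 7 \left(-1\right) + \left(3 + \left(-4\right)^{2}\right) 1 = -7 + \left(3 + 16\right) 1 = -7 + 19 \cdot 1 = -7 + 19 = 12$)
$84 \left(-88\right) c = 84 \left(-88\right) 12 = \left(-7392\right) 12 = -88704$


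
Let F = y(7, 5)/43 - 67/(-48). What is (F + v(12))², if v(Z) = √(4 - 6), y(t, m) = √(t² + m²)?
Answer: (2881 + 48*√74 + 2064*I*√2)²/4260096 ≈ 0.54686 + 4.5139*I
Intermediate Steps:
y(t, m) = √(m² + t²)
v(Z) = I*√2 (v(Z) = √(-2) = I*√2)
F = 67/48 + √74/43 (F = √(5² + 7²)/43 - 67/(-48) = √(25 + 49)*(1/43) - 67*(-1/48) = √74*(1/43) + 67/48 = √74/43 + 67/48 = 67/48 + √74/43 ≈ 1.5959)
(F + v(12))² = ((67/48 + √74/43) + I*√2)² = (67/48 + √74/43 + I*√2)²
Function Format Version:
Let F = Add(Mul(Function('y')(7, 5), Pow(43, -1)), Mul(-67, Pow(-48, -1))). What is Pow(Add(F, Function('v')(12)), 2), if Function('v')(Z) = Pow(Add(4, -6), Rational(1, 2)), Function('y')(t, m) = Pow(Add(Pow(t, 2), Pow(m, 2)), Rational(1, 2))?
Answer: Mul(Rational(1, 4260096), Pow(Add(2881, Mul(48, Pow(74, Rational(1, 2))), Mul(2064, I, Pow(2, Rational(1, 2)))), 2)) ≈ Add(0.54686, Mul(4.5139, I))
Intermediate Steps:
Function('y')(t, m) = Pow(Add(Pow(m, 2), Pow(t, 2)), Rational(1, 2))
Function('v')(Z) = Mul(I, Pow(2, Rational(1, 2))) (Function('v')(Z) = Pow(-2, Rational(1, 2)) = Mul(I, Pow(2, Rational(1, 2))))
F = Add(Rational(67, 48), Mul(Rational(1, 43), Pow(74, Rational(1, 2)))) (F = Add(Mul(Pow(Add(Pow(5, 2), Pow(7, 2)), Rational(1, 2)), Pow(43, -1)), Mul(-67, Pow(-48, -1))) = Add(Mul(Pow(Add(25, 49), Rational(1, 2)), Rational(1, 43)), Mul(-67, Rational(-1, 48))) = Add(Mul(Pow(74, Rational(1, 2)), Rational(1, 43)), Rational(67, 48)) = Add(Mul(Rational(1, 43), Pow(74, Rational(1, 2))), Rational(67, 48)) = Add(Rational(67, 48), Mul(Rational(1, 43), Pow(74, Rational(1, 2)))) ≈ 1.5959)
Pow(Add(F, Function('v')(12)), 2) = Pow(Add(Add(Rational(67, 48), Mul(Rational(1, 43), Pow(74, Rational(1, 2)))), Mul(I, Pow(2, Rational(1, 2)))), 2) = Pow(Add(Rational(67, 48), Mul(Rational(1, 43), Pow(74, Rational(1, 2))), Mul(I, Pow(2, Rational(1, 2)))), 2)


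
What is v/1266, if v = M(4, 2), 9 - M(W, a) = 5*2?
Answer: -1/1266 ≈ -0.00078989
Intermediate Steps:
M(W, a) = -1 (M(W, a) = 9 - 5*2 = 9 - 1*10 = 9 - 10 = -1)
v = -1
v/1266 = -1/1266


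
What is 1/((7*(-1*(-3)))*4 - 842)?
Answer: -1/758 ≈ -0.0013193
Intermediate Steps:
1/((7*(-1*(-3)))*4 - 842) = 1/((7*3)*4 - 842) = 1/(21*4 - 842) = 1/(84 - 842) = 1/(-758) = -1/758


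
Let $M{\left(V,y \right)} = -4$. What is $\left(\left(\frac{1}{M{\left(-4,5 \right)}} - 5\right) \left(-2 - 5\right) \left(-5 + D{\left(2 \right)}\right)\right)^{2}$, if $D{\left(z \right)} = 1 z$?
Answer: $\frac{194481}{16} \approx 12155.0$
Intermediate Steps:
$D{\left(z \right)} = z$
$\left(\left(\frac{1}{M{\left(-4,5 \right)}} - 5\right) \left(-2 - 5\right) \left(-5 + D{\left(2 \right)}\right)\right)^{2} = \left(\left(\frac{1}{-4} - 5\right) \left(-2 - 5\right) \left(-5 + 2\right)\right)^{2} = \left(\left(- \frac{1}{4} - 5\right) \left(\left(-7\right) \left(-3\right)\right)\right)^{2} = \left(\left(- \frac{21}{4}\right) 21\right)^{2} = \left(- \frac{441}{4}\right)^{2} = \frac{194481}{16}$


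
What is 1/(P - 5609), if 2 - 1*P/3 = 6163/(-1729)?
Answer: -1729/9669098 ≈ -0.00017882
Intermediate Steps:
P = 28863/1729 (P = 6 - 18489/(-1729) = 6 - 18489*(-1)/1729 = 6 - 3*(-6163/1729) = 6 + 18489/1729 = 28863/1729 ≈ 16.693)
1/(P - 5609) = 1/(28863/1729 - 5609) = 1/(-9669098/1729) = -1729/9669098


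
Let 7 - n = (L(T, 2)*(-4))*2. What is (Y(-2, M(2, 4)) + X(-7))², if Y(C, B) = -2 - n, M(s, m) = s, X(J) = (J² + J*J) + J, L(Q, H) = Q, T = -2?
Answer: 9604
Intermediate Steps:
X(J) = J + 2*J² (X(J) = (J² + J²) + J = 2*J² + J = J + 2*J²)
n = -9 (n = 7 - (-2*(-4))*2 = 7 - 8*2 = 7 - 1*16 = 7 - 16 = -9)
Y(C, B) = 7 (Y(C, B) = -2 - 1*(-9) = -2 + 9 = 7)
(Y(-2, M(2, 4)) + X(-7))² = (7 - 7*(1 + 2*(-7)))² = (7 - 7*(1 - 14))² = (7 - 7*(-13))² = (7 + 91)² = 98² = 9604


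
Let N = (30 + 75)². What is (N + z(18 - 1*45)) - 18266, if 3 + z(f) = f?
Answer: -7271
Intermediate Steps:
z(f) = -3 + f
N = 11025 (N = 105² = 11025)
(N + z(18 - 1*45)) - 18266 = (11025 + (-3 + (18 - 1*45))) - 18266 = (11025 + (-3 + (18 - 45))) - 18266 = (11025 + (-3 - 27)) - 18266 = (11025 - 30) - 18266 = 10995 - 18266 = -7271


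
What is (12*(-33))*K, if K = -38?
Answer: 15048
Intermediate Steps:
(12*(-33))*K = (12*(-33))*(-38) = -396*(-38) = 15048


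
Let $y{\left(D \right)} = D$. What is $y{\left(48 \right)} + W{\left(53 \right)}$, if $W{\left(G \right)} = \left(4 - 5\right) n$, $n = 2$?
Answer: $46$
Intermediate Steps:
$W{\left(G \right)} = -2$ ($W{\left(G \right)} = \left(4 - 5\right) 2 = \left(-1\right) 2 = -2$)
$y{\left(48 \right)} + W{\left(53 \right)} = 48 - 2 = 46$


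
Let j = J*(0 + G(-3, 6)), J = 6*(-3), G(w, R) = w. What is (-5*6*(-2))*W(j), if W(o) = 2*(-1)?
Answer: -120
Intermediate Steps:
J = -18
j = 54 (j = -18*(0 - 3) = -18*(-3) = 54)
W(o) = -2
(-5*6*(-2))*W(j) = (-5*6*(-2))*(-2) = -30*(-2)*(-2) = 60*(-2) = -120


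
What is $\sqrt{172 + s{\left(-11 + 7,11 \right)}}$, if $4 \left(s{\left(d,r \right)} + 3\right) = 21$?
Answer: $\frac{\sqrt{697}}{2} \approx 13.2$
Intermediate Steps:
$s{\left(d,r \right)} = \frac{9}{4}$ ($s{\left(d,r \right)} = -3 + \frac{1}{4} \cdot 21 = -3 + \frac{21}{4} = \frac{9}{4}$)
$\sqrt{172 + s{\left(-11 + 7,11 \right)}} = \sqrt{172 + \frac{9}{4}} = \sqrt{\frac{697}{4}} = \frac{\sqrt{697}}{2}$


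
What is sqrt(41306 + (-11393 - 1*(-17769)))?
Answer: 3*sqrt(5298) ≈ 218.36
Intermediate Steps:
sqrt(41306 + (-11393 - 1*(-17769))) = sqrt(41306 + (-11393 + 17769)) = sqrt(41306 + 6376) = sqrt(47682) = 3*sqrt(5298)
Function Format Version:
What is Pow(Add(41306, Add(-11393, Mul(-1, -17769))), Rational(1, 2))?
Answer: Mul(3, Pow(5298, Rational(1, 2))) ≈ 218.36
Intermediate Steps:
Pow(Add(41306, Add(-11393, Mul(-1, -17769))), Rational(1, 2)) = Pow(Add(41306, Add(-11393, 17769)), Rational(1, 2)) = Pow(Add(41306, 6376), Rational(1, 2)) = Pow(47682, Rational(1, 2)) = Mul(3, Pow(5298, Rational(1, 2)))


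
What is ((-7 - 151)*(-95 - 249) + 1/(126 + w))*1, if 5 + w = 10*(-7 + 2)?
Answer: 3858993/71 ≈ 54352.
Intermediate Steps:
w = -55 (w = -5 + 10*(-7 + 2) = -5 + 10*(-5) = -5 - 50 = -55)
((-7 - 151)*(-95 - 249) + 1/(126 + w))*1 = ((-7 - 151)*(-95 - 249) + 1/(126 - 55))*1 = (-158*(-344) + 1/71)*1 = (54352 + 1/71)*1 = (3858993/71)*1 = 3858993/71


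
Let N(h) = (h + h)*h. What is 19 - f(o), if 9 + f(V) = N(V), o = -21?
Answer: -854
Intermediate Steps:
N(h) = 2*h**2 (N(h) = (2*h)*h = 2*h**2)
f(V) = -9 + 2*V**2
19 - f(o) = 19 - (-9 + 2*(-21)**2) = 19 - (-9 + 2*441) = 19 - (-9 + 882) = 19 - 1*873 = 19 - 873 = -854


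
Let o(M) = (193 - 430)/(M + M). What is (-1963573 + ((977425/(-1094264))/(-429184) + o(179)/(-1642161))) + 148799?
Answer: -83509463451987883479040175/46016453537521589248 ≈ -1.8148e+6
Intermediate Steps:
o(M) = -237/(2*M) (o(M) = -237*1/(2*M) = -237/(2*M))
(-1963573 + ((977425/(-1094264))/(-429184) + o(179)/(-1642161))) + 148799 = (-1963573 + ((977425/(-1094264))/(-429184) - 237/2/179/(-1642161))) + 148799 = (-1963573 + ((977425*(-1/1094264))*(-1/429184) - 237/2*1/179*(-1/1642161))) + 148799 = (-1963573 + (-977425/1094264*(-1/429184) - 237/358*(-1/1642161))) + 148799 = (-1963573 + (977425/469640600576 + 79/195964546)) + 148799 = (-1963573 + 114321126909777/46016453537521589248) + 148799 = -90356665721917558437553327/46016453537521589248 + 148799 = -83509463451987883479040175/46016453537521589248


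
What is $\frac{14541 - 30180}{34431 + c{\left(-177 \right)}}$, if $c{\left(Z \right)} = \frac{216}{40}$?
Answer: $- \frac{26065}{57394} \approx -0.45414$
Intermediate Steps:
$c{\left(Z \right)} = \frac{27}{5}$ ($c{\left(Z \right)} = 216 \cdot \frac{1}{40} = \frac{27}{5}$)
$\frac{14541 - 30180}{34431 + c{\left(-177 \right)}} = \frac{14541 - 30180}{34431 + \frac{27}{5}} = - \frac{15639}{\frac{172182}{5}} = \left(-15639\right) \frac{5}{172182} = - \frac{26065}{57394}$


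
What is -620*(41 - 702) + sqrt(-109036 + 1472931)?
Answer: 409820 + sqrt(1363895) ≈ 4.1099e+5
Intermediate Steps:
-620*(41 - 702) + sqrt(-109036 + 1472931) = -620*(-661) + sqrt(1363895) = 409820 + sqrt(1363895)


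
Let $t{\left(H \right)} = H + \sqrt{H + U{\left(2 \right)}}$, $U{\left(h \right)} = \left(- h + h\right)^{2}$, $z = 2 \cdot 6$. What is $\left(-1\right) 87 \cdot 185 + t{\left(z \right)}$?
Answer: $-16083 + 2 \sqrt{3} \approx -16080.0$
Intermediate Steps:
$z = 12$
$U{\left(h \right)} = 0$ ($U{\left(h \right)} = 0^{2} = 0$)
$t{\left(H \right)} = H + \sqrt{H}$ ($t{\left(H \right)} = H + \sqrt{H + 0} = H + \sqrt{H}$)
$\left(-1\right) 87 \cdot 185 + t{\left(z \right)} = \left(-1\right) 87 \cdot 185 + \left(12 + \sqrt{12}\right) = \left(-87\right) 185 + \left(12 + 2 \sqrt{3}\right) = -16095 + \left(12 + 2 \sqrt{3}\right) = -16083 + 2 \sqrt{3}$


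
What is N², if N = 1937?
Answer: 3751969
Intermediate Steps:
N² = 1937² = 3751969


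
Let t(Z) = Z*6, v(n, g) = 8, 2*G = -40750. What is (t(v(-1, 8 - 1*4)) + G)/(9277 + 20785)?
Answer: -20327/30062 ≈ -0.67617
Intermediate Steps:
G = -20375 (G = (1/2)*(-40750) = -20375)
t(Z) = 6*Z
(t(v(-1, 8 - 1*4)) + G)/(9277 + 20785) = (6*8 - 20375)/(9277 + 20785) = (48 - 20375)/30062 = -20327*1/30062 = -20327/30062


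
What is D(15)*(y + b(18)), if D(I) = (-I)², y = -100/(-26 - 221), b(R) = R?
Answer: 1022850/247 ≈ 4141.1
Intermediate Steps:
y = 100/247 (y = -100/(-247) = -100*(-1/247) = 100/247 ≈ 0.40486)
D(I) = I²
D(15)*(y + b(18)) = 15²*(100/247 + 18) = 225*(4546/247) = 1022850/247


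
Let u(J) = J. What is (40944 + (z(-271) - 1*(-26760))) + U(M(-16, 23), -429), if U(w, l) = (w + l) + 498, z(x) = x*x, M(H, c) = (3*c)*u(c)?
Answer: 142801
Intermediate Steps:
M(H, c) = 3*c**2 (M(H, c) = (3*c)*c = 3*c**2)
z(x) = x**2
U(w, l) = 498 + l + w (U(w, l) = (l + w) + 498 = 498 + l + w)
(40944 + (z(-271) - 1*(-26760))) + U(M(-16, 23), -429) = (40944 + ((-271)**2 - 1*(-26760))) + (498 - 429 + 3*23**2) = (40944 + (73441 + 26760)) + (498 - 429 + 3*529) = (40944 + 100201) + (498 - 429 + 1587) = 141145 + 1656 = 142801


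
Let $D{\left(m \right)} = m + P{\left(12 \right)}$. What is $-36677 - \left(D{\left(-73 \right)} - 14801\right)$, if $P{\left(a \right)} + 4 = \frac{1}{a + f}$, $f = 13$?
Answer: $- \frac{544976}{25} \approx -21799.0$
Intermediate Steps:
$P{\left(a \right)} = -4 + \frac{1}{13 + a}$ ($P{\left(a \right)} = -4 + \frac{1}{a + 13} = -4 + \frac{1}{13 + a}$)
$D{\left(m \right)} = - \frac{99}{25} + m$ ($D{\left(m \right)} = m + \frac{-51 - 48}{13 + 12} = m + \frac{-51 - 48}{25} = m + \frac{1}{25} \left(-99\right) = m - \frac{99}{25} = - \frac{99}{25} + m$)
$-36677 - \left(D{\left(-73 \right)} - 14801\right) = -36677 - \left(\left(- \frac{99}{25} - 73\right) - 14801\right) = -36677 - \left(- \frac{1924}{25} - 14801\right) = -36677 - - \frac{371949}{25} = -36677 + \frac{371949}{25} = - \frac{544976}{25}$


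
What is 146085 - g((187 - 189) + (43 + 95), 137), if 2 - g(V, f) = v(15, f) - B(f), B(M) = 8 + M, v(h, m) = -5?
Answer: 145933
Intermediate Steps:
g(V, f) = 15 + f (g(V, f) = 2 - (-5 - (8 + f)) = 2 - (-5 + (-8 - f)) = 2 - (-13 - f) = 2 + (13 + f) = 15 + f)
146085 - g((187 - 189) + (43 + 95), 137) = 146085 - (15 + 137) = 146085 - 1*152 = 146085 - 152 = 145933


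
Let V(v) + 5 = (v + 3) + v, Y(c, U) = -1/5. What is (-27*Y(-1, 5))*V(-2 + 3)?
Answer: 0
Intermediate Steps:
Y(c, U) = -⅕ (Y(c, U) = -1*⅕ = -⅕)
V(v) = -2 + 2*v (V(v) = -5 + ((v + 3) + v) = -5 + ((3 + v) + v) = -5 + (3 + 2*v) = -2 + 2*v)
(-27*Y(-1, 5))*V(-2 + 3) = (-27*(-⅕))*(-2 + 2*(-2 + 3)) = 27*(-2 + 2*1)/5 = 27*(-2 + 2)/5 = (27/5)*0 = 0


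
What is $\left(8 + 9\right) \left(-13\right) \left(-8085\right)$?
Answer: $1786785$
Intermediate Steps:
$\left(8 + 9\right) \left(-13\right) \left(-8085\right) = 17 \left(-13\right) \left(-8085\right) = \left(-221\right) \left(-8085\right) = 1786785$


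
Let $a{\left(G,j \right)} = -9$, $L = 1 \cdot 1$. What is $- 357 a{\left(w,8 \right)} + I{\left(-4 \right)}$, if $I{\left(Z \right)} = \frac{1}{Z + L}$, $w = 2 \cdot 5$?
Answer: $\frac{9638}{3} \approx 3212.7$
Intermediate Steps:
$w = 10$
$L = 1$
$I{\left(Z \right)} = \frac{1}{1 + Z}$ ($I{\left(Z \right)} = \frac{1}{Z + 1} = \frac{1}{1 + Z}$)
$- 357 a{\left(w,8 \right)} + I{\left(-4 \right)} = \left(-357\right) \left(-9\right) + \frac{1}{1 - 4} = 3213 + \frac{1}{-3} = 3213 - \frac{1}{3} = \frac{9638}{3}$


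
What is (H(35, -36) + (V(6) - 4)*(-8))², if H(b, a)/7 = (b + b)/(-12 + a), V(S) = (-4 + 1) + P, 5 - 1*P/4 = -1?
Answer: 12313081/576 ≈ 21377.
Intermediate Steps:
P = 24 (P = 20 - 4*(-1) = 20 + 4 = 24)
V(S) = 21 (V(S) = (-4 + 1) + 24 = -3 + 24 = 21)
H(b, a) = 14*b/(-12 + a) (H(b, a) = 7*((b + b)/(-12 + a)) = 7*((2*b)/(-12 + a)) = 7*(2*b/(-12 + a)) = 14*b/(-12 + a))
(H(35, -36) + (V(6) - 4)*(-8))² = (14*35/(-12 - 36) + (21 - 4)*(-8))² = (14*35/(-48) + 17*(-8))² = (14*35*(-1/48) - 136)² = (-245/24 - 136)² = (-3509/24)² = 12313081/576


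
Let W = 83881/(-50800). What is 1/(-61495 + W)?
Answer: -50800/3124029881 ≈ -1.6261e-5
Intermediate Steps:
W = -83881/50800 (W = 83881*(-1/50800) = -83881/50800 ≈ -1.6512)
1/(-61495 + W) = 1/(-61495 - 83881/50800) = 1/(-3124029881/50800) = -50800/3124029881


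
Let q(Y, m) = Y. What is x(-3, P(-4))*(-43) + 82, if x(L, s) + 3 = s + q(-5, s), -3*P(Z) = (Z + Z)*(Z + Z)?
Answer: 4030/3 ≈ 1343.3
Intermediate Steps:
P(Z) = -4*Z²/3 (P(Z) = -(Z + Z)*(Z + Z)/3 = -2*Z*2*Z/3 = -4*Z²/3)
x(L, s) = -8 + s (x(L, s) = -3 + (s - 5) = -3 + (-5 + s) = -8 + s)
x(-3, P(-4))*(-43) + 82 = (-8 - 4/3*(-4)²)*(-43) + 82 = (-8 - 4/3*16)*(-43) + 82 = (-8 - 64/3)*(-43) + 82 = -88/3*(-43) + 82 = 3784/3 + 82 = 4030/3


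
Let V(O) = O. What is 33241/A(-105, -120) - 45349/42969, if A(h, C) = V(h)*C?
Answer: 285645043/180469800 ≈ 1.5828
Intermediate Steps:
A(h, C) = C*h (A(h, C) = h*C = C*h)
33241/A(-105, -120) - 45349/42969 = 33241/((-120*(-105))) - 45349/42969 = 33241/12600 - 45349*1/42969 = 33241*(1/12600) - 45349/42969 = 33241/12600 - 45349/42969 = 285645043/180469800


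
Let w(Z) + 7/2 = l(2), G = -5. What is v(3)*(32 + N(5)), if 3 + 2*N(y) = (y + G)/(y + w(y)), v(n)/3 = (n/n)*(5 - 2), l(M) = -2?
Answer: 549/2 ≈ 274.50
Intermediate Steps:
v(n) = 9 (v(n) = 3*((n/n)*(5 - 2)) = 3*(1*3) = 3*3 = 9)
w(Z) = -11/2 (w(Z) = -7/2 - 2 = -11/2)
N(y) = -3/2 + (-5 + y)/(2*(-11/2 + y)) (N(y) = -3/2 + ((y - 5)/(y - 11/2))/2 = -3/2 + ((-5 + y)/(-11/2 + y))/2 = -3/2 + (-5 + y)/(2*(-11/2 + y)))
v(3)*(32 + N(5)) = 9*(32 + (23 - 4*5)/(2*(-11 + 2*5))) = 9*(32 + (23 - 20)/(2*(-11 + 10))) = 9*(32 + (1/2)*3/(-1)) = 9*(32 + (1/2)*(-1)*3) = 9*(32 - 3/2) = 9*(61/2) = 549/2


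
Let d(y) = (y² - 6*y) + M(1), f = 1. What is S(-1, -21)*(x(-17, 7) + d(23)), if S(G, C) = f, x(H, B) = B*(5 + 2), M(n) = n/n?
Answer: 441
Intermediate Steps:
M(n) = 1
x(H, B) = 7*B (x(H, B) = B*7 = 7*B)
S(G, C) = 1
d(y) = 1 + y² - 6*y (d(y) = (y² - 6*y) + 1 = 1 + y² - 6*y)
S(-1, -21)*(x(-17, 7) + d(23)) = 1*(7*7 + (1 + 23² - 6*23)) = 1*(49 + (1 + 529 - 138)) = 1*(49 + 392) = 1*441 = 441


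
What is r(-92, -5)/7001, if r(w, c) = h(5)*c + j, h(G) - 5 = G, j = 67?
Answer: 17/7001 ≈ 0.0024282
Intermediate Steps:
h(G) = 5 + G
r(w, c) = 67 + 10*c (r(w, c) = (5 + 5)*c + 67 = 10*c + 67 = 67 + 10*c)
r(-92, -5)/7001 = (67 + 10*(-5))/7001 = (67 - 50)*(1/7001) = 17*(1/7001) = 17/7001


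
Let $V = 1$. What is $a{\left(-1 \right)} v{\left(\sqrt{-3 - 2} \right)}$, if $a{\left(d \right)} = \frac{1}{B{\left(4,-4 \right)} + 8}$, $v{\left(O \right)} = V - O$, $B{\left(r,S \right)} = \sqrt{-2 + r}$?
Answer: $\frac{1 - i \sqrt{5}}{8 + \sqrt{2}} \approx 0.10622 - 0.23752 i$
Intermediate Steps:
$v{\left(O \right)} = 1 - O$
$a{\left(d \right)} = \frac{1}{8 + \sqrt{2}}$ ($a{\left(d \right)} = \frac{1}{\sqrt{-2 + 4} + 8} = \frac{1}{\sqrt{2} + 8} = \frac{1}{8 + \sqrt{2}}$)
$a{\left(-1 \right)} v{\left(\sqrt{-3 - 2} \right)} = \left(\frac{4}{31} - \frac{\sqrt{2}}{62}\right) \left(1 - \sqrt{-3 - 2}\right) = \left(\frac{4}{31} - \frac{\sqrt{2}}{62}\right) \left(1 - \sqrt{-5}\right) = \left(\frac{4}{31} - \frac{\sqrt{2}}{62}\right) \left(1 - i \sqrt{5}\right) = \left(1 - i \sqrt{5}\right) \left(\frac{4}{31} - \frac{\sqrt{2}}{62}\right)$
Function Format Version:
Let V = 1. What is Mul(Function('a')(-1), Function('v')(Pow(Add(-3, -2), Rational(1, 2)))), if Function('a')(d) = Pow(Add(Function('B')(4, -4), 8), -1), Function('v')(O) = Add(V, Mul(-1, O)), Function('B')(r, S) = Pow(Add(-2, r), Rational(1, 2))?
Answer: Mul(Pow(Add(8, Pow(2, Rational(1, 2))), -1), Add(1, Mul(-1, I, Pow(5, Rational(1, 2))))) ≈ Add(0.10622, Mul(-0.23752, I))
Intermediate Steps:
Function('v')(O) = Add(1, Mul(-1, O))
Function('a')(d) = Pow(Add(8, Pow(2, Rational(1, 2))), -1) (Function('a')(d) = Pow(Add(Pow(Add(-2, 4), Rational(1, 2)), 8), -1) = Pow(Add(Pow(2, Rational(1, 2)), 8), -1) = Pow(Add(8, Pow(2, Rational(1, 2))), -1))
Mul(Function('a')(-1), Function('v')(Pow(Add(-3, -2), Rational(1, 2)))) = Mul(Add(Rational(4, 31), Mul(Rational(-1, 62), Pow(2, Rational(1, 2)))), Add(1, Mul(-1, Pow(Add(-3, -2), Rational(1, 2))))) = Mul(Add(Rational(4, 31), Mul(Rational(-1, 62), Pow(2, Rational(1, 2)))), Add(1, Mul(-1, Pow(-5, Rational(1, 2))))) = Mul(Add(Rational(4, 31), Mul(Rational(-1, 62), Pow(2, Rational(1, 2)))), Add(1, Mul(-1, Mul(I, Pow(5, Rational(1, 2)))))) = Mul(Add(Rational(4, 31), Mul(Rational(-1, 62), Pow(2, Rational(1, 2)))), Add(1, Mul(-1, I, Pow(5, Rational(1, 2))))) = Mul(Add(1, Mul(-1, I, Pow(5, Rational(1, 2)))), Add(Rational(4, 31), Mul(Rational(-1, 62), Pow(2, Rational(1, 2)))))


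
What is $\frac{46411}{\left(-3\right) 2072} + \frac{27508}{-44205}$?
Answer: $- \frac{105837523}{13084680} \approx -8.0887$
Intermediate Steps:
$\frac{46411}{\left(-3\right) 2072} + \frac{27508}{-44205} = \frac{46411}{-6216} + 27508 \left(- \frac{1}{44205}\right) = 46411 \left(- \frac{1}{6216}\right) - \frac{27508}{44205} = - \frac{46411}{6216} - \frac{27508}{44205} = - \frac{105837523}{13084680}$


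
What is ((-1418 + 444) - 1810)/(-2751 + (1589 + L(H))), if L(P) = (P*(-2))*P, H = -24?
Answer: 1392/1157 ≈ 1.2031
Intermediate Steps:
L(P) = -2*P² (L(P) = (-2*P)*P = -2*P²)
((-1418 + 444) - 1810)/(-2751 + (1589 + L(H))) = ((-1418 + 444) - 1810)/(-2751 + (1589 - 2*(-24)²)) = (-974 - 1810)/(-2751 + (1589 - 2*576)) = -2784/(-2751 + (1589 - 1152)) = -2784/(-2751 + 437) = -2784/(-2314) = -2784*(-1/2314) = 1392/1157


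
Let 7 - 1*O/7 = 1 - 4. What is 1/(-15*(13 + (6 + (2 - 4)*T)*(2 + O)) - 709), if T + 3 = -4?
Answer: -1/22504 ≈ -4.4437e-5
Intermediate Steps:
T = -7 (T = -3 - 4 = -7)
O = 70 (O = 49 - 7*(1 - 4) = 49 - 7*(-3) = 49 + 21 = 70)
1/(-15*(13 + (6 + (2 - 4)*T)*(2 + O)) - 709) = 1/(-15*(13 + (6 + (2 - 4)*(-7))*(2 + 70)) - 709) = 1/(-15*(13 + (6 - 2*(-7))*72) - 709) = 1/(-15*(13 + (6 + 14)*72) - 709) = 1/(-15*(13 + 20*72) - 709) = 1/(-15*(13 + 1440) - 709) = 1/(-15*1453 - 709) = 1/(-21795 - 709) = 1/(-22504) = -1/22504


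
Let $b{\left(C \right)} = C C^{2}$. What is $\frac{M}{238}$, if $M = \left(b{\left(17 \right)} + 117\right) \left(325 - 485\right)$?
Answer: $- \frac{402400}{119} \approx -3381.5$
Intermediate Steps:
$b{\left(C \right)} = C^{3}$
$M = -804800$ ($M = \left(17^{3} + 117\right) \left(325 - 485\right) = \left(4913 + 117\right) \left(-160\right) = 5030 \left(-160\right) = -804800$)
$\frac{M}{238} = - \frac{804800}{238} = \left(-804800\right) \frac{1}{238} = - \frac{402400}{119}$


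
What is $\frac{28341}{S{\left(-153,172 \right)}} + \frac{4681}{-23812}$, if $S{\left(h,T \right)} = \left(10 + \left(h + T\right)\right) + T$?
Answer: $\frac{3352811}{23812} \approx 140.8$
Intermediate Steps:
$S{\left(h,T \right)} = 10 + h + 2 T$ ($S{\left(h,T \right)} = \left(10 + \left(T + h\right)\right) + T = \left(10 + T + h\right) + T = 10 + h + 2 T$)
$\frac{28341}{S{\left(-153,172 \right)}} + \frac{4681}{-23812} = \frac{28341}{10 - 153 + 2 \cdot 172} + \frac{4681}{-23812} = \frac{28341}{10 - 153 + 344} + 4681 \left(- \frac{1}{23812}\right) = \frac{28341}{201} - \frac{4681}{23812} = 28341 \cdot \frac{1}{201} - \frac{4681}{23812} = 141 - \frac{4681}{23812} = \frac{3352811}{23812}$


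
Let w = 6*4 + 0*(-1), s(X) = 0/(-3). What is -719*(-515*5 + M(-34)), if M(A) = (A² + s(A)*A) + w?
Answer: 1003005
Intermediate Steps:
s(X) = 0 (s(X) = 0*(-⅓) = 0)
w = 24 (w = 24 + 0 = 24)
M(A) = 24 + A² (M(A) = (A² + 0*A) + 24 = (A² + 0) + 24 = A² + 24 = 24 + A²)
-719*(-515*5 + M(-34)) = -719*(-515*5 + (24 + (-34)²)) = -719*(-2575 + (24 + 1156)) = -719*(-2575 + 1180) = -719*(-1395) = 1003005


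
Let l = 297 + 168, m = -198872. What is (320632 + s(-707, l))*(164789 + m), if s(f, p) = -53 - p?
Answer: -10910445462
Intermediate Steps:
l = 465
(320632 + s(-707, l))*(164789 + m) = (320632 + (-53 - 1*465))*(164789 - 198872) = (320632 + (-53 - 465))*(-34083) = (320632 - 518)*(-34083) = 320114*(-34083) = -10910445462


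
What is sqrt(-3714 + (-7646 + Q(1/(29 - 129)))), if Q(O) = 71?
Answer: I*sqrt(11289) ≈ 106.25*I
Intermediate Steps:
sqrt(-3714 + (-7646 + Q(1/(29 - 129)))) = sqrt(-3714 + (-7646 + 71)) = sqrt(-3714 - 7575) = sqrt(-11289) = I*sqrt(11289)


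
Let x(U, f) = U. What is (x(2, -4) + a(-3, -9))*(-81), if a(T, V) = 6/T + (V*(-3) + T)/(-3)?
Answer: 648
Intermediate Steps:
a(T, V) = V + 6/T - T/3 (a(T, V) = 6/T + (-3*V + T)*(-⅓) = 6/T + (T - 3*V)*(-⅓) = 6/T + (V - T/3) = V + 6/T - T/3)
(x(2, -4) + a(-3, -9))*(-81) = (2 + (-9 + 6/(-3) - ⅓*(-3)))*(-81) = (2 + (-9 + 6*(-⅓) + 1))*(-81) = (2 + (-9 - 2 + 1))*(-81) = (2 - 10)*(-81) = -8*(-81) = 648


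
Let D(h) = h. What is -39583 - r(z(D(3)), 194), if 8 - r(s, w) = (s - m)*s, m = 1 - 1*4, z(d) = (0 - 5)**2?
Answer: -38891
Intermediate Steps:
z(d) = 25 (z(d) = (-5)**2 = 25)
m = -3 (m = 1 - 4 = -3)
r(s, w) = 8 - s*(3 + s) (r(s, w) = 8 - (s - 1*(-3))*s = 8 - (s + 3)*s = 8 - (3 + s)*s = 8 - s*(3 + s))
-39583 - r(z(D(3)), 194) = -39583 - (8 - 1*25**2 - 3*25) = -39583 - (8 - 1*625 - 75) = -39583 - (8 - 625 - 75) = -39583 - 1*(-692) = -39583 + 692 = -38891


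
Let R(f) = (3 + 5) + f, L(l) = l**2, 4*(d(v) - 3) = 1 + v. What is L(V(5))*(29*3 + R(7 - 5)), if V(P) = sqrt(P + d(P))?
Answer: 1843/2 ≈ 921.50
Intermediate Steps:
d(v) = 13/4 + v/4 (d(v) = 3 + (1 + v)/4 = 3 + (1/4 + v/4) = 13/4 + v/4)
V(P) = sqrt(13/4 + 5*P/4) (V(P) = sqrt(P + (13/4 + P/4)) = sqrt(13/4 + 5*P/4))
R(f) = 8 + f
L(V(5))*(29*3 + R(7 - 5)) = (sqrt(13 + 5*5)/2)**2*(29*3 + (8 + (7 - 5))) = (sqrt(13 + 25)/2)**2*(87 + (8 + 2)) = (sqrt(38)/2)**2*(87 + 10) = (19/2)*97 = 1843/2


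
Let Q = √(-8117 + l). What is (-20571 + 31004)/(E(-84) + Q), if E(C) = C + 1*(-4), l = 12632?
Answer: -918104/3229 - 10433*√4515/3229 ≈ -501.44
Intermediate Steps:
E(C) = -4 + C (E(C) = C - 4 = -4 + C)
Q = √4515 (Q = √(-8117 + 12632) = √4515 ≈ 67.194)
(-20571 + 31004)/(E(-84) + Q) = (-20571 + 31004)/((-4 - 84) + √4515) = 10433/(-88 + √4515)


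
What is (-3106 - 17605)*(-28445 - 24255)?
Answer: 1091469700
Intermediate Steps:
(-3106 - 17605)*(-28445 - 24255) = -20711*(-52700) = 1091469700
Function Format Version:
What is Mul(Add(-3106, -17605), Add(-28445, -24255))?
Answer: 1091469700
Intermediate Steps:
Mul(Add(-3106, -17605), Add(-28445, -24255)) = Mul(-20711, -52700) = 1091469700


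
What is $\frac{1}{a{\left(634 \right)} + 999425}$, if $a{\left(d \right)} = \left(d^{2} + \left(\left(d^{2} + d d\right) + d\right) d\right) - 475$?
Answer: $\frac{1}{511483070} \approx 1.9551 \cdot 10^{-9}$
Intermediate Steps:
$a{\left(d \right)} = -475 + d^{2} + d \left(d + 2 d^{2}\right)$ ($a{\left(d \right)} = \left(d^{2} + \left(\left(d^{2} + d^{2}\right) + d\right) d\right) - 475 = \left(d^{2} + \left(2 d^{2} + d\right) d\right) - 475 = \left(d^{2} + \left(d + 2 d^{2}\right) d\right) - 475 = \left(d^{2} + d \left(d + 2 d^{2}\right)\right) - 475 = -475 + d^{2} + d \left(d + 2 d^{2}\right)$)
$\frac{1}{a{\left(634 \right)} + 999425} = \frac{1}{\left(-475 + 2 \cdot 634^{2} + 2 \cdot 634^{3}\right) + 999425} = \frac{1}{\left(-475 + 2 \cdot 401956 + 2 \cdot 254840104\right) + 999425} = \frac{1}{\left(-475 + 803912 + 509680208\right) + 999425} = \frac{1}{510483645 + 999425} = \frac{1}{511483070}$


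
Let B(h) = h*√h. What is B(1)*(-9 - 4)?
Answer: -13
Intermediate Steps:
B(h) = h^(3/2)
B(1)*(-9 - 4) = 1^(3/2)*(-9 - 4) = 1*(-13) = -13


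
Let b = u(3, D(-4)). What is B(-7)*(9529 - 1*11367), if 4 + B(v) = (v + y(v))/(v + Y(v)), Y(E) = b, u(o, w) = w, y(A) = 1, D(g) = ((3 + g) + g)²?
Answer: 23894/3 ≈ 7964.7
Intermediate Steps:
D(g) = (3 + 2*g)²
b = 25 (b = (3 + 2*(-4))² = (3 - 8)² = (-5)² = 25)
Y(E) = 25
B(v) = -4 + (1 + v)/(25 + v) (B(v) = -4 + (v + 1)/(v + 25) = -4 + (1 + v)/(25 + v))
B(-7)*(9529 - 1*11367) = (3*(-33 - 1*(-7))/(25 - 7))*(9529 - 1*11367) = (3*(-33 + 7)/18)*(9529 - 11367) = (3*(1/18)*(-26))*(-1838) = -13/3*(-1838) = 23894/3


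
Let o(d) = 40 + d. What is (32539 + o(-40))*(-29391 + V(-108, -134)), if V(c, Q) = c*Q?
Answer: -485449341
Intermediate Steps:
V(c, Q) = Q*c
(32539 + o(-40))*(-29391 + V(-108, -134)) = (32539 + (40 - 40))*(-29391 - 134*(-108)) = (32539 + 0)*(-29391 + 14472) = 32539*(-14919) = -485449341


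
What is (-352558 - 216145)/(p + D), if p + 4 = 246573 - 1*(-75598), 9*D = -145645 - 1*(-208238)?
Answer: -5118327/2962096 ≈ -1.7279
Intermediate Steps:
D = 62593/9 (D = (-145645 - 1*(-208238))/9 = (-145645 + 208238)/9 = (⅑)*62593 = 62593/9 ≈ 6954.8)
p = 322167 (p = -4 + (246573 - 1*(-75598)) = -4 + (246573 + 75598) = -4 + 322171 = 322167)
(-352558 - 216145)/(p + D) = (-352558 - 216145)/(322167 + 62593/9) = -568703/2962096/9 = -568703*9/2962096 = -5118327/2962096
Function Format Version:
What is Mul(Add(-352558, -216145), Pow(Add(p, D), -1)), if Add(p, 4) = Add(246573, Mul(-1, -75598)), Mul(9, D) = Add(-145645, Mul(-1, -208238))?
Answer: Rational(-5118327, 2962096) ≈ -1.7279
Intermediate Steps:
D = Rational(62593, 9) (D = Mul(Rational(1, 9), Add(-145645, Mul(-1, -208238))) = Mul(Rational(1, 9), Add(-145645, 208238)) = Mul(Rational(1, 9), 62593) = Rational(62593, 9) ≈ 6954.8)
p = 322167 (p = Add(-4, Add(246573, Mul(-1, -75598))) = Add(-4, Add(246573, 75598)) = Add(-4, 322171) = 322167)
Mul(Add(-352558, -216145), Pow(Add(p, D), -1)) = Mul(Add(-352558, -216145), Pow(Add(322167, Rational(62593, 9)), -1)) = Mul(-568703, Pow(Rational(2962096, 9), -1)) = Mul(-568703, Rational(9, 2962096)) = Rational(-5118327, 2962096)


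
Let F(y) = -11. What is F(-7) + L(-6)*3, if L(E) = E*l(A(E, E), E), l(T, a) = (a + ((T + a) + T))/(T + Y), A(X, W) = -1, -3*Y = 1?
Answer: -200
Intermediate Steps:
Y = -⅓ (Y = -⅓*1 = -⅓ ≈ -0.33333)
l(T, a) = (2*T + 2*a)/(-⅓ + T) (l(T, a) = (a + ((T + a) + T))/(T - ⅓) = (a + (a + 2*T))/(-⅓ + T) = (2*T + 2*a)/(-⅓ + T))
L(E) = E*(3/2 - 3*E/2) (L(E) = E*(6*(-1 + E)/(-1 + 3*(-1))) = E*(6*(-1 + E)/(-1 - 3)) = E*(6*(-1 + E)/(-4)) = E*(6*(-¼)*(-1 + E)) = E*(3/2 - 3*E/2))
F(-7) + L(-6)*3 = -11 + ((3/2)*(-6)*(1 - 1*(-6)))*3 = -11 + ((3/2)*(-6)*(1 + 6))*3 = -11 + ((3/2)*(-6)*7)*3 = -11 - 63*3 = -11 - 189 = -200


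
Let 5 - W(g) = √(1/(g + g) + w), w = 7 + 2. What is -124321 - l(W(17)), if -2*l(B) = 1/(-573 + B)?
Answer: -1363665745445/10968909 + √10438/21937818 ≈ -1.2432e+5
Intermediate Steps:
w = 9
W(g) = 5 - √(9 + 1/(2*g)) (W(g) = 5 - √(1/(g + g) + 9) = 5 - √(1/(2*g) + 9) = 5 - √(9 + 1/(2*g)))
l(B) = -1/(2*(-573 + B))
-124321 - l(W(17)) = -124321 - (-1)/(-1146 + 2*(5 - √(36 + 2/17)/2)) = -124321 - (-1)/(-1146 + 2*(5 - √10438/34)) = -124321 - (-1)/(-1146 + (10 - √10438/17)) = -124321 - (-1)/(-1136 - √10438/17) = -124321 + 1/(-1136 - √10438/17)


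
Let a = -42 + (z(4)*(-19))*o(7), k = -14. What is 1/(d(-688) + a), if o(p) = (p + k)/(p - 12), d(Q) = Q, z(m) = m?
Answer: -5/4182 ≈ -0.0011956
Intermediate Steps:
o(p) = (-14 + p)/(-12 + p) (o(p) = (p - 14)/(p - 12) = (-14 + p)/(-12 + p))
a = -742/5 (a = -42 + (4*(-19))*((-14 + 7)/(-12 + 7)) = -42 - 76*(-7)/(-5) = -42 - (-76)*(-7)/5 = -42 - 76*7/5 = -42 - 532/5 = -742/5 ≈ -148.40)
1/(d(-688) + a) = 1/(-688 - 742/5) = 1/(-4182/5) = -5/4182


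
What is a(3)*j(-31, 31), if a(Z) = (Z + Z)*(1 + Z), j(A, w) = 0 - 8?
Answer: -192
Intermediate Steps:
j(A, w) = -8
a(Z) = 2*Z*(1 + Z) (a(Z) = (2*Z)*(1 + Z) = 2*Z*(1 + Z))
a(3)*j(-31, 31) = (2*3*(1 + 3))*(-8) = (2*3*4)*(-8) = 24*(-8) = -192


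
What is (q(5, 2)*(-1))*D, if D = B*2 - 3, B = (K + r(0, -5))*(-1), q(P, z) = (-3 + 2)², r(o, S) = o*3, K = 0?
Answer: 3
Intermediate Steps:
r(o, S) = 3*o
q(P, z) = 1 (q(P, z) = (-1)² = 1)
B = 0 (B = (0 + 3*0)*(-1) = (0 + 0)*(-1) = 0*(-1) = 0)
D = -3 (D = 0*2 - 3 = 0 - 3 = -3)
(q(5, 2)*(-1))*D = (1*(-1))*(-3) = -1*(-3) = 3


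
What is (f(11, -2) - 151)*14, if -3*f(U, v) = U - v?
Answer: -6524/3 ≈ -2174.7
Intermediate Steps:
f(U, v) = -U/3 + v/3 (f(U, v) = -(U - v)/3 = -U/3 + v/3)
(f(11, -2) - 151)*14 = ((-1/3*11 + (1/3)*(-2)) - 151)*14 = ((-11/3 - 2/3) - 151)*14 = (-13/3 - 151)*14 = -466/3*14 = -6524/3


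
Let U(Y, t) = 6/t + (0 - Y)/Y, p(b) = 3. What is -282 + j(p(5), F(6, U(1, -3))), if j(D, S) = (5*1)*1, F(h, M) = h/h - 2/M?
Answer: -277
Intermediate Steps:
U(Y, t) = -1 + 6/t (U(Y, t) = 6/t + (-Y)/Y = 6/t - 1 = -1 + 6/t)
F(h, M) = 1 - 2/M
j(D, S) = 5 (j(D, S) = 5*1 = 5)
-282 + j(p(5), F(6, U(1, -3))) = -282 + 5 = -277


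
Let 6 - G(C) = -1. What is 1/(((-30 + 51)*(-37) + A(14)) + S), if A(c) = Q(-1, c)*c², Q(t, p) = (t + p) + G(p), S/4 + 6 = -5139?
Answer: -1/17437 ≈ -5.7349e-5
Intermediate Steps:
G(C) = 7 (G(C) = 6 - 1*(-1) = 6 + 1 = 7)
S = -20580 (S = -24 + 4*(-5139) = -24 - 20556 = -20580)
Q(t, p) = 7 + p + t (Q(t, p) = (t + p) + 7 = (p + t) + 7 = 7 + p + t)
A(c) = c²*(6 + c) (A(c) = (7 + c - 1)*c² = (6 + c)*c² = c²*(6 + c))
1/(((-30 + 51)*(-37) + A(14)) + S) = 1/(((-30 + 51)*(-37) + 14²*(6 + 14)) - 20580) = 1/((21*(-37) + 196*20) - 20580) = 1/((-777 + 3920) - 20580) = 1/(3143 - 20580) = 1/(-17437) = -1/17437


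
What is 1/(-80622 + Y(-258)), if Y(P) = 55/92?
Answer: -92/7417169 ≈ -1.2404e-5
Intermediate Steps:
Y(P) = 55/92 (Y(P) = 55*(1/92) = 55/92)
1/(-80622 + Y(-258)) = 1/(-80622 + 55/92) = 1/(-7417169/92) = -92/7417169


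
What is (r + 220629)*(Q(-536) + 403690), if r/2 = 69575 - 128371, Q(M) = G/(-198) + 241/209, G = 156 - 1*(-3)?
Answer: 249570255607/6 ≈ 4.1595e+10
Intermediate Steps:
G = 159 (G = 156 + 3 = 159)
Q(M) = 439/1254 (Q(M) = 159/(-198) + 241/209 = 159*(-1/198) + 241*(1/209) = -53/66 + 241/209 = 439/1254)
r = -117592 (r = 2*(69575 - 128371) = 2*(-58796) = -117592)
(r + 220629)*(Q(-536) + 403690) = (-117592 + 220629)*(439/1254 + 403690) = 103037*(506227699/1254) = 249570255607/6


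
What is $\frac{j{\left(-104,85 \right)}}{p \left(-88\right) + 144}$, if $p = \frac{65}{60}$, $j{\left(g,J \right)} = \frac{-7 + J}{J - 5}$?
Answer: $\frac{117}{5840} \approx 0.020034$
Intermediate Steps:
$j{\left(g,J \right)} = \frac{-7 + J}{-5 + J}$
$p = \frac{13}{12}$ ($p = 65 \cdot \frac{1}{60} = \frac{13}{12} \approx 1.0833$)
$\frac{j{\left(-104,85 \right)}}{p \left(-88\right) + 144} = \frac{\frac{1}{-5 + 85} \left(-7 + 85\right)}{\frac{13}{12} \left(-88\right) + 144} = \frac{\frac{1}{80} \cdot 78}{- \frac{286}{3} + 144} = \frac{\frac{1}{80} \cdot 78}{\frac{146}{3}} = \frac{39}{40} \cdot \frac{3}{146} = \frac{117}{5840}$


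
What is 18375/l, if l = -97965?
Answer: -175/933 ≈ -0.18757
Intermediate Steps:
18375/l = 18375/(-97965) = 18375*(-1/97965) = -175/933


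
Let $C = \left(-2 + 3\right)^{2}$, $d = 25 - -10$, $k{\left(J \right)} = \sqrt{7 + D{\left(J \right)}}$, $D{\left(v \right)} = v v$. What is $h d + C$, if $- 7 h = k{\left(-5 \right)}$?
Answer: $1 - 20 \sqrt{2} \approx -27.284$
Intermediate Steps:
$D{\left(v \right)} = v^{2}$
$k{\left(J \right)} = \sqrt{7 + J^{2}}$
$h = - \frac{4 \sqrt{2}}{7}$ ($h = - \frac{\sqrt{7 + \left(-5\right)^{2}}}{7} = - \frac{\sqrt{7 + 25}}{7} = - \frac{\sqrt{32}}{7} = - \frac{4 \sqrt{2}}{7} \approx -0.80812$)
$d = 35$ ($d = 25 + 10 = 35$)
$C = 1$ ($C = 1^{2} = 1$)
$h d + C = - \frac{4 \sqrt{2}}{7} \cdot 35 + 1 = - 20 \sqrt{2} + 1 = 1 - 20 \sqrt{2}$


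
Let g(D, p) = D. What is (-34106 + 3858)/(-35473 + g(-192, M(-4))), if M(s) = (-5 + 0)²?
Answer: 30248/35665 ≈ 0.84811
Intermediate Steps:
M(s) = 25 (M(s) = (-5)² = 25)
(-34106 + 3858)/(-35473 + g(-192, M(-4))) = (-34106 + 3858)/(-35473 - 192) = -30248/(-35665) = -30248*(-1/35665) = 30248/35665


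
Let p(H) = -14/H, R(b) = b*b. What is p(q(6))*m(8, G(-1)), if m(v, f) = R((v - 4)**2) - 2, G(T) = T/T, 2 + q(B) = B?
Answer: -889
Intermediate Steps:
R(b) = b**2
q(B) = -2 + B
G(T) = 1
m(v, f) = -2 + (-4 + v)**4 (m(v, f) = ((v - 4)**2)**2 - 2 = ((-4 + v)**2)**2 - 2 = (-4 + v)**4 - 2 = -2 + (-4 + v)**4)
p(q(6))*m(8, G(-1)) = (-14/(-2 + 6))*(-2 + (-4 + 8)**4) = (-14/4)*(-2 + 4**4) = (-14*1/4)*(-2 + 256) = -7/2*254 = -889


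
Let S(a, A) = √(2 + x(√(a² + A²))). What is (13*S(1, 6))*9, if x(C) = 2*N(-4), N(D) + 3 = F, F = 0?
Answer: 234*I ≈ 234.0*I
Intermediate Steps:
N(D) = -3 (N(D) = -3 + 0 = -3)
x(C) = -6 (x(C) = 2*(-3) = -6)
S(a, A) = 2*I (S(a, A) = √(2 - 6) = √(-4) = 2*I)
(13*S(1, 6))*9 = (13*(2*I))*9 = (26*I)*9 = 234*I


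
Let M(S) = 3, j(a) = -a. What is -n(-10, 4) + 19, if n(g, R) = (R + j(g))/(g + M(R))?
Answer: 21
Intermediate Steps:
n(g, R) = (R - g)/(3 + g) (n(g, R) = (R - g)/(g + 3) = (R - g)/(3 + g))
-n(-10, 4) + 19 = -(4 - 1*(-10))/(3 - 10) + 19 = -(4 + 10)/(-7) + 19 = -(-1)*14/7 + 19 = -1*(-2) + 19 = 2 + 19 = 21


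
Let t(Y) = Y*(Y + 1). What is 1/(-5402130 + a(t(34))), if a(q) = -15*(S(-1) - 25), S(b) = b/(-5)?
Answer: -1/5401758 ≈ -1.8512e-7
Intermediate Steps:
S(b) = -b/5 (S(b) = b*(-⅕) = -b/5)
t(Y) = Y*(1 + Y)
a(q) = 372 (a(q) = -15*(-⅕*(-1) - 25) = -15*(⅕ - 25) = -15*(-124/5) = 372)
1/(-5402130 + a(t(34))) = 1/(-5402130 + 372) = 1/(-5401758) = -1/5401758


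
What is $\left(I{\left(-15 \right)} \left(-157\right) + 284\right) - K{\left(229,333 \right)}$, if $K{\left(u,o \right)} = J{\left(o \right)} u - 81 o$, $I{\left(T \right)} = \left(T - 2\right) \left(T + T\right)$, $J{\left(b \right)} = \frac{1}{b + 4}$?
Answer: $- \frac{17798210}{337} \approx -52814.0$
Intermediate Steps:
$J{\left(b \right)} = \frac{1}{4 + b}$
$I{\left(T \right)} = 2 T \left(-2 + T\right)$ ($I{\left(T \right)} = \left(-2 + T\right) 2 T = 2 T \left(-2 + T\right)$)
$K{\left(u,o \right)} = - 81 o + \frac{u}{4 + o}$ ($K{\left(u,o \right)} = \frac{u}{4 + o} - 81 o = - 81 o + \frac{u}{4 + o}$)
$\left(I{\left(-15 \right)} \left(-157\right) + 284\right) - K{\left(229,333 \right)} = \left(2 \left(-15\right) \left(-2 - 15\right) \left(-157\right) + 284\right) - \frac{229 - 26973 \left(4 + 333\right)}{4 + 333} = \left(2 \left(-15\right) \left(-17\right) \left(-157\right) + 284\right) - \frac{229 - 26973 \cdot 337}{337} = \left(510 \left(-157\right) + 284\right) - \frac{229 - 9089901}{337} = \left(-80070 + 284\right) - \frac{1}{337} \left(-9089672\right) = -79786 - - \frac{9089672}{337} = -79786 + \frac{9089672}{337} = - \frac{17798210}{337}$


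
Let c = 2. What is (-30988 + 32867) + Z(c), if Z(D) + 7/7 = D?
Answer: 1880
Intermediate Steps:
Z(D) = -1 + D
(-30988 + 32867) + Z(c) = (-30988 + 32867) + (-1 + 2) = 1879 + 1 = 1880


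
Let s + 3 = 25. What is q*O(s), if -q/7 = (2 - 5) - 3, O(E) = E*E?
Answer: 20328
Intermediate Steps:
s = 22 (s = -3 + 25 = 22)
O(E) = E²
q = 42 (q = -7*((2 - 5) - 3) = -7*(-3 - 3) = -7*(-6) = 42)
q*O(s) = 42*22² = 42*484 = 20328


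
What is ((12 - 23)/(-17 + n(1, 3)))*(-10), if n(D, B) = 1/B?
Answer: -33/5 ≈ -6.6000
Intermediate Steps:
((12 - 23)/(-17 + n(1, 3)))*(-10) = ((12 - 23)/(-17 + 1/3))*(-10) = -11/(-17 + ⅓)*(-10) = -11/(-50/3)*(-10) = -11*(-3/50)*(-10) = (33/50)*(-10) = -33/5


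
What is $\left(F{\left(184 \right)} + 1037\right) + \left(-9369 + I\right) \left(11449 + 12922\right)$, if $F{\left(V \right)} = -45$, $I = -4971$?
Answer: $-349479148$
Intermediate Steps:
$\left(F{\left(184 \right)} + 1037\right) + \left(-9369 + I\right) \left(11449 + 12922\right) = \left(-45 + 1037\right) + \left(-9369 - 4971\right) \left(11449 + 12922\right) = 992 - 349480140 = -349479148$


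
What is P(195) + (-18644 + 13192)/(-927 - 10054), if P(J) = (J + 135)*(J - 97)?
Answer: 355130992/10981 ≈ 32341.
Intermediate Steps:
P(J) = (-97 + J)*(135 + J) (P(J) = (135 + J)*(-97 + J) = (-97 + J)*(135 + J))
P(195) + (-18644 + 13192)/(-927 - 10054) = (-13095 + 195² + 38*195) + (-18644 + 13192)/(-927 - 10054) = (-13095 + 38025 + 7410) - 5452/(-10981) = 32340 - 5452*(-1/10981) = 32340 + 5452/10981 = 355130992/10981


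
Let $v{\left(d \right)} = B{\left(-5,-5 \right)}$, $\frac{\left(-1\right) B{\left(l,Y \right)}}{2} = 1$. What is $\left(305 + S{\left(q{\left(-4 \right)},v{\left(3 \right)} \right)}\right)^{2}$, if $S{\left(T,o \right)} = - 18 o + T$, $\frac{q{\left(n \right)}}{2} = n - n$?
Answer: $116281$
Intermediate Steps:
$B{\left(l,Y \right)} = -2$ ($B{\left(l,Y \right)} = \left(-2\right) 1 = -2$)
$q{\left(n \right)} = 0$ ($q{\left(n \right)} = 2 \left(n - n\right) = 2 \cdot 0 = 0$)
$v{\left(d \right)} = -2$
$S{\left(T,o \right)} = T - 18 o$
$\left(305 + S{\left(q{\left(-4 \right)},v{\left(3 \right)} \right)}\right)^{2} = \left(305 + \left(0 - -36\right)\right)^{2} = \left(305 + \left(0 + 36\right)\right)^{2} = \left(305 + 36\right)^{2} = 341^{2} = 116281$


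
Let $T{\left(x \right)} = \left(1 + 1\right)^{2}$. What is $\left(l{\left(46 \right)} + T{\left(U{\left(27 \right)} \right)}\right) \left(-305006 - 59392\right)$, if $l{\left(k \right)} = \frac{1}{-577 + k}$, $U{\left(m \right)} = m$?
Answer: $- \frac{257872318}{177} \approx -1.4569 \cdot 10^{6}$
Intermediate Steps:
$T{\left(x \right)} = 4$ ($T{\left(x \right)} = 2^{2} = 4$)
$\left(l{\left(46 \right)} + T{\left(U{\left(27 \right)} \right)}\right) \left(-305006 - 59392\right) = \left(\frac{1}{-577 + 46} + 4\right) \left(-305006 - 59392\right) = \left(\frac{1}{-531} + 4\right) \left(-364398\right) = \left(- \frac{1}{531} + 4\right) \left(-364398\right) = \frac{2123}{531} \left(-364398\right) = - \frac{257872318}{177}$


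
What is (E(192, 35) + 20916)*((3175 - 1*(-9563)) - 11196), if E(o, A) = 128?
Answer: 32449848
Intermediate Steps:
(E(192, 35) + 20916)*((3175 - 1*(-9563)) - 11196) = (128 + 20916)*((3175 - 1*(-9563)) - 11196) = 21044*((3175 + 9563) - 11196) = 21044*(12738 - 11196) = 21044*1542 = 32449848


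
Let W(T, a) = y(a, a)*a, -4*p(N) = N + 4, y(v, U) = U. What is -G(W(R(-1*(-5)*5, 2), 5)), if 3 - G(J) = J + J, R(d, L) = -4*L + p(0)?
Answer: 47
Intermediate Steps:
p(N) = -1 - N/4 (p(N) = -(N + 4)/4 = -(4 + N)/4 = -1 - N/4)
R(d, L) = -1 - 4*L (R(d, L) = -4*L + (-1 - ¼*0) = -4*L + (-1 + 0) = -4*L - 1 = -1 - 4*L)
W(T, a) = a² (W(T, a) = a*a = a²)
G(J) = 3 - 2*J (G(J) = 3 - (J + J) = 3 - 2*J)
-G(W(R(-1*(-5)*5, 2), 5)) = -(3 - 2*5²) = -(3 - 2*25) = -(3 - 50) = -1*(-47) = 47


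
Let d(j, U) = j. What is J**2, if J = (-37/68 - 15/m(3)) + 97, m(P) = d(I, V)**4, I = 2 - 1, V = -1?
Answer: 30680521/4624 ≈ 6635.1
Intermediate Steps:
I = 1
m(P) = 1 (m(P) = 1**4 = 1)
J = 5539/68 (J = (-37/68 - 15/1) + 97 = (-37*1/68 - 15*1) + 97 = (-37/68 - 15) + 97 = -1057/68 + 97 = 5539/68 ≈ 81.456)
J**2 = (5539/68)**2 = 30680521/4624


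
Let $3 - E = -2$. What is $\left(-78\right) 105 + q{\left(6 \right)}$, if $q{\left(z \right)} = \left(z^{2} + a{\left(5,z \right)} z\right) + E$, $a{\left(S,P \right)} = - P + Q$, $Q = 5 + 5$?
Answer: $-8125$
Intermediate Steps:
$E = 5$ ($E = 3 - -2 = 3 + 2 = 5$)
$Q = 10$
$a{\left(S,P \right)} = 10 - P$ ($a{\left(S,P \right)} = - P + 10 = 10 - P$)
$q{\left(z \right)} = 5 + z^{2} + z \left(10 - z\right)$ ($q{\left(z \right)} = \left(z^{2} + \left(10 - z\right) z\right) + 5 = \left(z^{2} + z \left(10 - z\right)\right) + 5 = 5 + z^{2} + z \left(10 - z\right)$)
$\left(-78\right) 105 + q{\left(6 \right)} = \left(-78\right) 105 + \left(5 + 10 \cdot 6\right) = -8190 + \left(5 + 60\right) = -8190 + 65 = -8125$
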